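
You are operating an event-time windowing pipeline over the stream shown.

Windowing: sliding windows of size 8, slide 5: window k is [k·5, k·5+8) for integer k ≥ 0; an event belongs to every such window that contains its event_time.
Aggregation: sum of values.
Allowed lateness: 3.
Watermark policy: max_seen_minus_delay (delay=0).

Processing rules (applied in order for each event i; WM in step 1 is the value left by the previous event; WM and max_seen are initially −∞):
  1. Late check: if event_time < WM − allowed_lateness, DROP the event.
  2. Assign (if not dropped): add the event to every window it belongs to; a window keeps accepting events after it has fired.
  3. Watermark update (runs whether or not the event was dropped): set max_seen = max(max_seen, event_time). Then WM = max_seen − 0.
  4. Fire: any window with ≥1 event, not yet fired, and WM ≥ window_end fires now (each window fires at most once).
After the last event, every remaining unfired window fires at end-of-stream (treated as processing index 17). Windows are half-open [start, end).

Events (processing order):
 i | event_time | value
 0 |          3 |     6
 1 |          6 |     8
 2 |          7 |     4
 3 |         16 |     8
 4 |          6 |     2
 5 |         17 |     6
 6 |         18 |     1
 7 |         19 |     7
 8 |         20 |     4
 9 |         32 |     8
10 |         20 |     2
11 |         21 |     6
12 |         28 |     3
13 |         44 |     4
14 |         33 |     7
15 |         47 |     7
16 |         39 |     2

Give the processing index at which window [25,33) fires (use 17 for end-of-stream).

13

i=0 t=3 v=6: → [0,8); WM=3
i=1 t=6 v=8: → [5,13),[0,8); WM=6
i=2 t=7 v=4: → [5,13),[0,8); WM=7
i=3 t=16 v=8: → [15,23),[10,18); WM=16; [0,8) fires=18 [5,13) fires=12
i=4 t=6 v=2: DROP (t<16-3); WM=16
i=5 t=17 v=6: → [15,23),[10,18); WM=17
i=6 t=18 v=1: → [15,23); WM=18; [10,18) fires=14
i=7 t=19 v=7: → [15,23); WM=19
i=8 t=20 v=4: → [20,28),[15,23); WM=20
i=9 t=32 v=8: → [30,38),[25,33); WM=32; [15,23) fires=26 [20,28) fires=4
i=10 t=20 v=2: DROP (t<32-3); WM=32
i=11 t=21 v=6: DROP (t<32-3); WM=32
i=12 t=28 v=3: DROP (t<32-3); WM=32
i=13 t=44 v=4: → [40,48); WM=44; [25,33) fires=8 [30,38) fires=8
i=14 t=33 v=7: DROP (t<44-3); WM=44
i=15 t=47 v=7: → [45,53),[40,48); WM=47
i=16 t=39 v=2: DROP (t<47-3); WM=47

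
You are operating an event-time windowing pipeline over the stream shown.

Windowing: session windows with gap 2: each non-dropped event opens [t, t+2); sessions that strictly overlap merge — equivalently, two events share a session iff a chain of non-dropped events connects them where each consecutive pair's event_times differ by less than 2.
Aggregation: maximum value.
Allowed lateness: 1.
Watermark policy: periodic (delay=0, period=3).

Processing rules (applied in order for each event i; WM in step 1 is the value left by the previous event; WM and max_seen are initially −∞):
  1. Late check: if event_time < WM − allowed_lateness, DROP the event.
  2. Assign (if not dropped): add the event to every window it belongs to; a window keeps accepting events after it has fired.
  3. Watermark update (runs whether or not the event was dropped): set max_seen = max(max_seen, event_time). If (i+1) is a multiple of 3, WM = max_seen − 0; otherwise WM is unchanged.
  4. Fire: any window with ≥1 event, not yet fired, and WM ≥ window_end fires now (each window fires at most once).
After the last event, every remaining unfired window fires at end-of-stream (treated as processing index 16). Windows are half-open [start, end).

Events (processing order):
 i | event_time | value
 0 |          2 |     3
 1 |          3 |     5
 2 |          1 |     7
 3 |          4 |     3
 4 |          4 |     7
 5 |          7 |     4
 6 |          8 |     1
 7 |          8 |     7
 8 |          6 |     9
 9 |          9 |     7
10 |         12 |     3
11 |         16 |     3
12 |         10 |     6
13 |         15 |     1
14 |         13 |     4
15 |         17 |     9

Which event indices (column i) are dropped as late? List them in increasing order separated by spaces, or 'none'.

12 14

i=0 t=2 v=3: → [2,4); WM=−∞
i=1 t=3 v=5: → [2,5); WM=−∞
i=2 t=1 v=7: → [1,5); WM=3
i=3 t=4 v=3: → [1,6); WM=3
i=4 t=4 v=7: → [1,6); WM=3
i=5 t=7 v=4: → [7,9); WM=7
i=6 t=8 v=1: → [7,10); WM=7
i=7 t=8 v=7: → [7,10); WM=7
i=8 t=6 v=9: → [6,10); WM=8
i=9 t=9 v=7: → [6,11); WM=8
i=10 t=12 v=3: → [12,14); WM=8
i=11 t=16 v=3: → [16,18); WM=16
i=12 t=10 v=6: DROP (t<16-1); WM=16
i=13 t=15 v=1: → [15,18); WM=16
i=14 t=13 v=4: DROP (t<16-1); WM=16
i=15 t=17 v=9: → [15,19); WM=16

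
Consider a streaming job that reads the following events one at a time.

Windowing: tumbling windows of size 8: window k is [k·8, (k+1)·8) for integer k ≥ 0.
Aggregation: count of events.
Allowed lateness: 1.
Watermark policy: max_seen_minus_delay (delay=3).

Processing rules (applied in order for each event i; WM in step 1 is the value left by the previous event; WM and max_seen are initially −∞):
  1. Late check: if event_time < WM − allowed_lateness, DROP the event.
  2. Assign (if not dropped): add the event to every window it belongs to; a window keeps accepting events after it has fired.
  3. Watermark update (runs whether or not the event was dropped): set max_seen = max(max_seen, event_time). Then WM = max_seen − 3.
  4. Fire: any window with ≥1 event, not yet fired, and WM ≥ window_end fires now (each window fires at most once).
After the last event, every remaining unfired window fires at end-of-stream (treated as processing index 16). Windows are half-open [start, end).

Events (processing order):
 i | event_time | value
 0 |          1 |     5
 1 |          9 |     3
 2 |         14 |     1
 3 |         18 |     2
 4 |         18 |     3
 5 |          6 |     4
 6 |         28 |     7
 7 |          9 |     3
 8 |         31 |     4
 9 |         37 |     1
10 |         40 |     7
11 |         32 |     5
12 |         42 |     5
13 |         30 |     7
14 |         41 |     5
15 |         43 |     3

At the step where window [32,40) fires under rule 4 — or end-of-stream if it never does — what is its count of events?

1

i=0 t=1 v=5: → [0,8); WM=-2
i=1 t=9 v=3: → [8,16); WM=6
i=2 t=14 v=1: → [8,16); WM=11; [0,8) fires=1
i=3 t=18 v=2: → [16,24); WM=15
i=4 t=18 v=3: → [16,24); WM=15
i=5 t=6 v=4: DROP (t<15-1); WM=15
i=6 t=28 v=7: → [24,32); WM=25; [8,16) fires=2 [16,24) fires=2
i=7 t=9 v=3: DROP (t<25-1); WM=25
i=8 t=31 v=4: → [24,32); WM=28
i=9 t=37 v=1: → [32,40); WM=34; [24,32) fires=2
i=10 t=40 v=7: → [40,48); WM=37
i=11 t=32 v=5: DROP (t<37-1); WM=37
i=12 t=42 v=5: → [40,48); WM=39
i=13 t=30 v=7: DROP (t<39-1); WM=39
i=14 t=41 v=5: → [40,48); WM=39
i=15 t=43 v=3: → [40,48); WM=40; [32,40) fires=1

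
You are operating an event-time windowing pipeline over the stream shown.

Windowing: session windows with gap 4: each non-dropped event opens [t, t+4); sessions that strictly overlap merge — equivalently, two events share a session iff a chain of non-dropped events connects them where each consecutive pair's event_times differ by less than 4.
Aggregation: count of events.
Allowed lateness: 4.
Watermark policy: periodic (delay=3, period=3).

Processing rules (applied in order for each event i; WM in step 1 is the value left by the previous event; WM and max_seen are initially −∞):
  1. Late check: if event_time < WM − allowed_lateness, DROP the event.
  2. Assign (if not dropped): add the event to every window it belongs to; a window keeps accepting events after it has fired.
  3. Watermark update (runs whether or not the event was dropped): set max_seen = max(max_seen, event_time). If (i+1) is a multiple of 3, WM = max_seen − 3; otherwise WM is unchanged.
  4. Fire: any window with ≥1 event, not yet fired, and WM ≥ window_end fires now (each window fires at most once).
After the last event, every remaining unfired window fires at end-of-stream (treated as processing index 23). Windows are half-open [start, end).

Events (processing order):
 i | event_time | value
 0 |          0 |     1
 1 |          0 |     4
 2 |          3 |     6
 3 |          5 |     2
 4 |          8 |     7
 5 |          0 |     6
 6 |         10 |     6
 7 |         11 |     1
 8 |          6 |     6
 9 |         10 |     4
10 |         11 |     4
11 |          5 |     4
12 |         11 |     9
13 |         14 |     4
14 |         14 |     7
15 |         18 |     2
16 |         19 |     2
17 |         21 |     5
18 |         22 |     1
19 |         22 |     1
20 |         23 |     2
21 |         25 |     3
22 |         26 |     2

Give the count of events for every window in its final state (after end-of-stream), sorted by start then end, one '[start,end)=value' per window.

[0,18)=15 [18,30)=8

i=0 t=0 v=1: → [0,4); WM=−∞
i=1 t=0 v=4: → [0,4); WM=−∞
i=2 t=3 v=6: → [0,7); WM=0
i=3 t=5 v=2: → [0,9); WM=0
i=4 t=8 v=7: → [0,12); WM=0
i=5 t=0 v=6: → [0,12); WM=5
i=6 t=10 v=6: → [0,14); WM=5
i=7 t=11 v=1: → [0,15); WM=5
i=8 t=6 v=6: → [0,15); WM=8
i=9 t=10 v=4: → [0,15); WM=8
i=10 t=11 v=4: → [0,15); WM=8
i=11 t=5 v=4: → [0,15); WM=8
i=12 t=11 v=9: → [0,15); WM=8
i=13 t=14 v=4: → [0,18); WM=8
i=14 t=14 v=7: → [0,18); WM=11
i=15 t=18 v=2: → [18,22); WM=11
i=16 t=19 v=2: → [18,23); WM=11
i=17 t=21 v=5: → [18,25); WM=18
i=18 t=22 v=1: → [18,26); WM=18
i=19 t=22 v=1: → [18,26); WM=18
i=20 t=23 v=2: → [18,27); WM=20
i=21 t=25 v=3: → [18,29); WM=20
i=22 t=26 v=2: → [18,30); WM=20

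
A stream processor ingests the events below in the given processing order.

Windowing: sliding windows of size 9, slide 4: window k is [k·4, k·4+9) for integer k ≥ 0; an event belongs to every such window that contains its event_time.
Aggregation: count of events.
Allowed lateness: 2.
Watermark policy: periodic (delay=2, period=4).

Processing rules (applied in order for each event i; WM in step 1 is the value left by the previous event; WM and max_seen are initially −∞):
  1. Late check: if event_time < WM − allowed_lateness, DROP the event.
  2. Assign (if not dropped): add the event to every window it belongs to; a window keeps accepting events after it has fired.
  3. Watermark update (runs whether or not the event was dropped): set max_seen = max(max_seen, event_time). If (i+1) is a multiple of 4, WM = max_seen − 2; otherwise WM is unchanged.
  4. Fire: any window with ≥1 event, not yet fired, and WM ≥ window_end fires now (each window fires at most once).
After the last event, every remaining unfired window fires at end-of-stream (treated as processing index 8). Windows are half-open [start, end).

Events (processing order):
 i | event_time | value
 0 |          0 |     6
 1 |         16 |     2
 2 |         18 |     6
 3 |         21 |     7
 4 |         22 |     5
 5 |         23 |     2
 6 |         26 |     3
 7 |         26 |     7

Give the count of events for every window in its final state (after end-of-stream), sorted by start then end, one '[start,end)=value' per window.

i=0 t=0 v=6: → [0,9); WM=−∞
i=1 t=16 v=2: → [16,25),[12,21),[8,17); WM=−∞
i=2 t=18 v=6: → [16,25),[12,21); WM=−∞
i=3 t=21 v=7: → [20,29),[16,25); WM=19; [0,9) fires=1 [8,17) fires=1
i=4 t=22 v=5: → [20,29),[16,25); WM=19
i=5 t=23 v=2: → [20,29),[16,25); WM=19
i=6 t=26 v=3: → [24,33),[20,29); WM=19
i=7 t=26 v=7: → [24,33),[20,29); WM=24; [12,21) fires=2

[0,9)=1 [8,17)=1 [12,21)=2 [16,25)=5 [20,29)=5 [24,33)=2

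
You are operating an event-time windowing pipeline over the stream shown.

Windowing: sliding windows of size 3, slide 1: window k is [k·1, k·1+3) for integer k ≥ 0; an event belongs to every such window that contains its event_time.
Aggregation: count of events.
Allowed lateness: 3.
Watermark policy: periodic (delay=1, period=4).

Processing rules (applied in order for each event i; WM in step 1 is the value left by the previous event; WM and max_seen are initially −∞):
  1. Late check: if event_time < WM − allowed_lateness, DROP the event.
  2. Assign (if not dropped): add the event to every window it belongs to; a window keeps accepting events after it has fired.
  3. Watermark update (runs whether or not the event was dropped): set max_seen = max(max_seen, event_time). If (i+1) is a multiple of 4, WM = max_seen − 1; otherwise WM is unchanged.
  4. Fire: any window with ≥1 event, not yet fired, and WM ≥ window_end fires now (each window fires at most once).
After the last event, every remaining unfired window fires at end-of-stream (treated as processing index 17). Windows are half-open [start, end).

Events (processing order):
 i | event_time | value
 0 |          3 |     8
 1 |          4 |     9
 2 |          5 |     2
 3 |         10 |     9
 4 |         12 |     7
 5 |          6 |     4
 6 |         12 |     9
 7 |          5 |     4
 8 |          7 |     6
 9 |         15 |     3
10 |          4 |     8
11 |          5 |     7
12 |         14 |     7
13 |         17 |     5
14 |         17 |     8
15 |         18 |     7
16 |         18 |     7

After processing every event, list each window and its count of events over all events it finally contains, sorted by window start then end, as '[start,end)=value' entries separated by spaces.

i=0 t=3 v=8: → [3,6),[2,5),[1,4); WM=−∞
i=1 t=4 v=9: → [4,7),[3,6),[2,5); WM=−∞
i=2 t=5 v=2: → [5,8),[4,7),[3,6); WM=−∞
i=3 t=10 v=9: → [10,13),[9,12),[8,11); WM=9; [1,4) fires=1 [2,5) fires=2 [3,6) fires=3 [4,7) fires=2 [5,8) fires=1
i=4 t=12 v=7: → [12,15),[11,14),[10,13); WM=9
i=5 t=6 v=4: → [6,9),[5,8),[4,7); WM=9; [6,9) fires=1
i=6 t=12 v=9: → [12,15),[11,14),[10,13); WM=9
i=7 t=5 v=4: DROP (t<9-3); WM=11; [8,11) fires=1
i=8 t=7 v=6: DROP (t<11-3); WM=11
i=9 t=15 v=3: → [15,18),[14,17),[13,16); WM=11
i=10 t=4 v=8: DROP (t<11-3); WM=11
i=11 t=5 v=7: DROP (t<11-3); WM=14; [9,12) fires=1 [10,13) fires=3 [11,14) fires=2
i=12 t=14 v=7: → [14,17),[13,16),[12,15); WM=14
i=13 t=17 v=5: → [17,20),[16,19),[15,18); WM=14
i=14 t=17 v=8: → [17,20),[16,19),[15,18); WM=14
i=15 t=18 v=7: → [18,21),[17,20),[16,19); WM=17; [12,15) fires=3 [13,16) fires=2 [14,17) fires=2
i=16 t=18 v=7: → [18,21),[17,20),[16,19); WM=17

[1,4)=1 [2,5)=2 [3,6)=3 [4,7)=3 [5,8)=2 [6,9)=1 [8,11)=1 [9,12)=1 [10,13)=3 [11,14)=2 [12,15)=3 [13,16)=2 [14,17)=2 [15,18)=3 [16,19)=4 [17,20)=4 [18,21)=2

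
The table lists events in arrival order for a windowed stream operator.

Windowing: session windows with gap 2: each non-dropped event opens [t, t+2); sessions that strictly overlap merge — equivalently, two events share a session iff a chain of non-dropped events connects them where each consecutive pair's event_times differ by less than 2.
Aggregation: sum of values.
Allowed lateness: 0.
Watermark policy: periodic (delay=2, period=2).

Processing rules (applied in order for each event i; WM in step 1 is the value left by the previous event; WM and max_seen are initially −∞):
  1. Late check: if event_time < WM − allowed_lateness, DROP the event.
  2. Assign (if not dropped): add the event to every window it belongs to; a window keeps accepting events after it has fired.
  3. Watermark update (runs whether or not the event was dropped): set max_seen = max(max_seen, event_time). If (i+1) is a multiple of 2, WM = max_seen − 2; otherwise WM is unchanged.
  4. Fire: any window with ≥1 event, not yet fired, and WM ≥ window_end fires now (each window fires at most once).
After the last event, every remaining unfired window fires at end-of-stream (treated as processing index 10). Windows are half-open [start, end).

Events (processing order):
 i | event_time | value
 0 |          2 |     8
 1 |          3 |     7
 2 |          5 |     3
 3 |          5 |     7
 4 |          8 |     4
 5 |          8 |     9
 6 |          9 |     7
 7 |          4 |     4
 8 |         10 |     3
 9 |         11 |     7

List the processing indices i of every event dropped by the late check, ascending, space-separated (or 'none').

i=0 t=2 v=8: → [2,4); WM=−∞
i=1 t=3 v=7: → [2,5); WM=1
i=2 t=5 v=3: → [5,7); WM=1
i=3 t=5 v=7: → [5,7); WM=3
i=4 t=8 v=4: → [8,10); WM=3
i=5 t=8 v=9: → [8,10); WM=6
i=6 t=9 v=7: → [8,11); WM=6
i=7 t=4 v=4: DROP (t<6-0); WM=7
i=8 t=10 v=3: → [8,12); WM=7
i=9 t=11 v=7: → [8,13); WM=9

7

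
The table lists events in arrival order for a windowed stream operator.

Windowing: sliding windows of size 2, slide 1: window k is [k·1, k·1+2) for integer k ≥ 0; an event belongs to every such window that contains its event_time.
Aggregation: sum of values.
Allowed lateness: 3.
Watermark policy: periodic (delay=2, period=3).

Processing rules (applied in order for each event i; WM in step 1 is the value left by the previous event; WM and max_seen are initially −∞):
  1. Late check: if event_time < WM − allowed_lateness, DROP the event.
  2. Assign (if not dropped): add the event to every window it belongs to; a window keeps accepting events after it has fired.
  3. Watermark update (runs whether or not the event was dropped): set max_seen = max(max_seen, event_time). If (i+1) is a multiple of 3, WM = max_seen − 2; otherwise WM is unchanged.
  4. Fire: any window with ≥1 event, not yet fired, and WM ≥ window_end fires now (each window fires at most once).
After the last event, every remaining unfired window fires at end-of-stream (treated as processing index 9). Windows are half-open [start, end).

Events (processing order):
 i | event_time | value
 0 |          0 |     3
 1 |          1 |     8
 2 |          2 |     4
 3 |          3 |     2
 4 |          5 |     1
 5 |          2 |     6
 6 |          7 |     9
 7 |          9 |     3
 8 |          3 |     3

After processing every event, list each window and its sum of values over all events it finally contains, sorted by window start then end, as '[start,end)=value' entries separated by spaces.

[0,2)=11 [1,3)=18 [2,4)=15 [3,5)=5 [4,6)=1 [5,7)=1 [6,8)=9 [7,9)=9 [8,10)=3 [9,11)=3

i=0 t=0 v=3: → [0,2); WM=−∞
i=1 t=1 v=8: → [1,3),[0,2); WM=−∞
i=2 t=2 v=4: → [2,4),[1,3); WM=0
i=3 t=3 v=2: → [3,5),[2,4); WM=0
i=4 t=5 v=1: → [5,7),[4,6); WM=0
i=5 t=2 v=6: → [2,4),[1,3); WM=3; [0,2) fires=11 [1,3) fires=18
i=6 t=7 v=9: → [7,9),[6,8); WM=3
i=7 t=9 v=3: → [9,11),[8,10); WM=3
i=8 t=3 v=3: → [3,5),[2,4); WM=7; [2,4) fires=15 [3,5) fires=5 [4,6) fires=1 [5,7) fires=1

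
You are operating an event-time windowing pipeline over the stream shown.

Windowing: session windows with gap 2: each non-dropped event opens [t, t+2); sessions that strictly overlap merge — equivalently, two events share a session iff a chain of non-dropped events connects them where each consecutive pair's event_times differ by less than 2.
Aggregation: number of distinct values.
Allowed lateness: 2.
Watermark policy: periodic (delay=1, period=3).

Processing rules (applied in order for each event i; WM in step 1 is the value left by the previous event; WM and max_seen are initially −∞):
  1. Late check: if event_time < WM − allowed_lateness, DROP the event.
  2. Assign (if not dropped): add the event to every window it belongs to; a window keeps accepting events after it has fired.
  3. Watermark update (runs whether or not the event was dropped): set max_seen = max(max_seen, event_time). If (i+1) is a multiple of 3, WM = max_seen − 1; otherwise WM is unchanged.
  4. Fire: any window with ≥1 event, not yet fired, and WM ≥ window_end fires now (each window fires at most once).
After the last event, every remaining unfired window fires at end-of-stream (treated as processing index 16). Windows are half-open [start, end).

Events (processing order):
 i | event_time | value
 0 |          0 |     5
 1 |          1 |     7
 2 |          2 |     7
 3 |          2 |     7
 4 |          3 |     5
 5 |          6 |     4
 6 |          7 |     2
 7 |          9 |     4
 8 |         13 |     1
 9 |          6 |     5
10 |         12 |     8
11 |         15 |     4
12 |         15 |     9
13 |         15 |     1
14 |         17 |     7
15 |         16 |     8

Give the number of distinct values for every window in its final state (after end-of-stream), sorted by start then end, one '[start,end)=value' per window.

[0,5)=2 [6,9)=2 [9,11)=1 [12,15)=2 [15,19)=5

i=0 t=0 v=5: → [0,2); WM=−∞
i=1 t=1 v=7: → [0,3); WM=−∞
i=2 t=2 v=7: → [0,4); WM=1
i=3 t=2 v=7: → [0,4); WM=1
i=4 t=3 v=5: → [0,5); WM=1
i=5 t=6 v=4: → [6,8); WM=5
i=6 t=7 v=2: → [6,9); WM=5
i=7 t=9 v=4: → [9,11); WM=5
i=8 t=13 v=1: → [13,15); WM=12
i=9 t=6 v=5: DROP (t<12-2); WM=12
i=10 t=12 v=8: → [12,15); WM=12
i=11 t=15 v=4: → [15,17); WM=14
i=12 t=15 v=9: → [15,17); WM=14
i=13 t=15 v=1: → [15,17); WM=14
i=14 t=17 v=7: → [17,19); WM=16
i=15 t=16 v=8: → [15,19); WM=16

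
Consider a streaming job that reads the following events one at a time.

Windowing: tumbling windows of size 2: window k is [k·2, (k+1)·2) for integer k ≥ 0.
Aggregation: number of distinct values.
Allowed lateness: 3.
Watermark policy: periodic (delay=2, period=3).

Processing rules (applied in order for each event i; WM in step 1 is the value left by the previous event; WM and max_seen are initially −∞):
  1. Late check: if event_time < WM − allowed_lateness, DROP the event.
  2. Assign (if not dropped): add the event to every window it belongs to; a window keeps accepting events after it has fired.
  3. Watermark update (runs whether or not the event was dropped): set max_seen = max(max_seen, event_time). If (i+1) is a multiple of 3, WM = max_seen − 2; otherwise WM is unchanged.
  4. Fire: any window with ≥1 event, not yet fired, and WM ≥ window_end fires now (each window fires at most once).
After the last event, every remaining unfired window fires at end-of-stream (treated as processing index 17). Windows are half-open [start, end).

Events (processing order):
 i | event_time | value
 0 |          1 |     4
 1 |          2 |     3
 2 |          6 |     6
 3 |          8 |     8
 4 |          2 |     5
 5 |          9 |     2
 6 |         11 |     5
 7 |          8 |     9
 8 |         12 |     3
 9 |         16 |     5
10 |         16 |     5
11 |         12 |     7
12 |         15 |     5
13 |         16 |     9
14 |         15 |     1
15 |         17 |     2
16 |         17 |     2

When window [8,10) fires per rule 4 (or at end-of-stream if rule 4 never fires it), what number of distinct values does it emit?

3

i=0 t=1 v=4: → [0,2); WM=−∞
i=1 t=2 v=3: → [2,4); WM=−∞
i=2 t=6 v=6: → [6,8); WM=4; [0,2) fires=1 [2,4) fires=1
i=3 t=8 v=8: → [8,10); WM=4
i=4 t=2 v=5: → [2,4); WM=4
i=5 t=9 v=2: → [8,10); WM=7
i=6 t=11 v=5: → [10,12); WM=7
i=7 t=8 v=9: → [8,10); WM=7
i=8 t=12 v=3: → [12,14); WM=10; [6,8) fires=1 [8,10) fires=3
i=9 t=16 v=5: → [16,18); WM=10
i=10 t=16 v=5: → [16,18); WM=10
i=11 t=12 v=7: → [12,14); WM=14; [10,12) fires=1 [12,14) fires=2
i=12 t=15 v=5: → [14,16); WM=14
i=13 t=16 v=9: → [16,18); WM=14
i=14 t=15 v=1: → [14,16); WM=14
i=15 t=17 v=2: → [16,18); WM=14
i=16 t=17 v=2: → [16,18); WM=14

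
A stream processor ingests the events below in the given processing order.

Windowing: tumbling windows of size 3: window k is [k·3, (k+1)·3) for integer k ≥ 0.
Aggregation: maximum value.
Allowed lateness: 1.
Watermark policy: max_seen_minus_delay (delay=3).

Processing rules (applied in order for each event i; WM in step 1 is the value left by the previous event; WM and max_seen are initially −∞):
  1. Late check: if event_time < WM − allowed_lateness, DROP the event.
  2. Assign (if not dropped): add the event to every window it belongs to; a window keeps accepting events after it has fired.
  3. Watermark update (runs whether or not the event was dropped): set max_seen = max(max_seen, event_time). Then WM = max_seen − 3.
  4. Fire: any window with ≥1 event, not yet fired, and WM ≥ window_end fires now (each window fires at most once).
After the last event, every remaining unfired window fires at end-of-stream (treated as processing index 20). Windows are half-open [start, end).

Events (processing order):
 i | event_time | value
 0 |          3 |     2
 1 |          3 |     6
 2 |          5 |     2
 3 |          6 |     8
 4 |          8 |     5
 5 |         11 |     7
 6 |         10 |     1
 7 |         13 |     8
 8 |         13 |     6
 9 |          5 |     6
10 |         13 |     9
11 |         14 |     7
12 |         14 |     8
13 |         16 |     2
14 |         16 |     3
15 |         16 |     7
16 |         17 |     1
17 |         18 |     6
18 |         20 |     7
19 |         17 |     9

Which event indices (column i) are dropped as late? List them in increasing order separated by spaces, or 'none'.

9

i=0 t=3 v=2: → [3,6); WM=0
i=1 t=3 v=6: → [3,6); WM=0
i=2 t=5 v=2: → [3,6); WM=2
i=3 t=6 v=8: → [6,9); WM=3
i=4 t=8 v=5: → [6,9); WM=5
i=5 t=11 v=7: → [9,12); WM=8; [3,6) fires=6
i=6 t=10 v=1: → [9,12); WM=8
i=7 t=13 v=8: → [12,15); WM=10; [6,9) fires=8
i=8 t=13 v=6: → [12,15); WM=10
i=9 t=5 v=6: DROP (t<10-1); WM=10
i=10 t=13 v=9: → [12,15); WM=10
i=11 t=14 v=7: → [12,15); WM=11
i=12 t=14 v=8: → [12,15); WM=11
i=13 t=16 v=2: → [15,18); WM=13; [9,12) fires=7
i=14 t=16 v=3: → [15,18); WM=13
i=15 t=16 v=7: → [15,18); WM=13
i=16 t=17 v=1: → [15,18); WM=14
i=17 t=18 v=6: → [18,21); WM=15; [12,15) fires=9
i=18 t=20 v=7: → [18,21); WM=17
i=19 t=17 v=9: → [15,18); WM=17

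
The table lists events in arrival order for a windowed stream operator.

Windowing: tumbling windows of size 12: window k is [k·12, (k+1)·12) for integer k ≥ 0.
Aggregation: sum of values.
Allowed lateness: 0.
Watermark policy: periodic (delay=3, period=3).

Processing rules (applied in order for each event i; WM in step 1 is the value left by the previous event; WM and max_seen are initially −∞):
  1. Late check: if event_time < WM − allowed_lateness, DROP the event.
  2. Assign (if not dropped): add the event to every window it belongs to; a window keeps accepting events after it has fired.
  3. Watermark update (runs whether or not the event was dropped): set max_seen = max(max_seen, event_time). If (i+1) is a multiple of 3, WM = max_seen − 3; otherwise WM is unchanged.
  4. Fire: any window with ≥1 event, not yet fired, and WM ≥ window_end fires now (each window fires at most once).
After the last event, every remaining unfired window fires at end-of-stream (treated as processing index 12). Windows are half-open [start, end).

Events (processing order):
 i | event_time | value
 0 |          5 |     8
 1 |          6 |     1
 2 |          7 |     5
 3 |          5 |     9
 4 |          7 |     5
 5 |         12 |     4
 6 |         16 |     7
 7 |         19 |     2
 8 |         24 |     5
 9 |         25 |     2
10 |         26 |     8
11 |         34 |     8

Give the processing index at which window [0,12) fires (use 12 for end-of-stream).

8

i=0 t=5 v=8: → [0,12); WM=−∞
i=1 t=6 v=1: → [0,12); WM=−∞
i=2 t=7 v=5: → [0,12); WM=4
i=3 t=5 v=9: → [0,12); WM=4
i=4 t=7 v=5: → [0,12); WM=4
i=5 t=12 v=4: → [12,24); WM=9
i=6 t=16 v=7: → [12,24); WM=9
i=7 t=19 v=2: → [12,24); WM=9
i=8 t=24 v=5: → [24,36); WM=21; [0,12) fires=28
i=9 t=25 v=2: → [24,36); WM=21
i=10 t=26 v=8: → [24,36); WM=21
i=11 t=34 v=8: → [24,36); WM=31; [12,24) fires=13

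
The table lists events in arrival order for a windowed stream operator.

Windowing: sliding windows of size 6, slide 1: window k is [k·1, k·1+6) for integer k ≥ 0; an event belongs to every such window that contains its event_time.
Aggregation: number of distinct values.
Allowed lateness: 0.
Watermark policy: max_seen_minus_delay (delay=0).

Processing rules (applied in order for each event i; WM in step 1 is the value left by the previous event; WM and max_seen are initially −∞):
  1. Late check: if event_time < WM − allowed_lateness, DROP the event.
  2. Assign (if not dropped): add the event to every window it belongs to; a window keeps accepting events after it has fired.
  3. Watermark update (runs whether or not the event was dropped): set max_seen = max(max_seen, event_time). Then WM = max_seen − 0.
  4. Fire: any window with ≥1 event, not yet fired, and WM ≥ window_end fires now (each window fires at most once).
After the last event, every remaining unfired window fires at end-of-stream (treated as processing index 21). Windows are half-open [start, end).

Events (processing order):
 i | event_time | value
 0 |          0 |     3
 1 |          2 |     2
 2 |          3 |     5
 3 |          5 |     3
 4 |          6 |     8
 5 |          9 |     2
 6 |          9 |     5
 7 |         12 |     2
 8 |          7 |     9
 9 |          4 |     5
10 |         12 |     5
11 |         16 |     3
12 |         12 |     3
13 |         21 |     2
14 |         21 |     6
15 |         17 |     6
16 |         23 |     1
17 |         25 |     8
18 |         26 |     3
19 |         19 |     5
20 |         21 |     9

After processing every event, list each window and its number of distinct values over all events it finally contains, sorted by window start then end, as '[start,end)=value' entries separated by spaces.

[0,6)=3 [1,7)=4 [2,8)=4 [3,9)=3 [4,10)=4 [5,11)=4 [6,12)=3 [7,13)=2 [8,14)=2 [9,15)=2 [10,16)=2 [11,17)=3 [12,18)=3 [13,19)=1 [14,20)=1 [15,21)=1 [16,22)=3 [17,23)=2 [18,24)=3 [19,25)=3 [20,26)=4 [21,27)=5 [22,28)=3 [23,29)=3 [24,30)=2 [25,31)=2 [26,32)=1

i=0 t=0 v=3: → [0,6); WM=0
i=1 t=2 v=2: → [2,8),[1,7),[0,6); WM=2
i=2 t=3 v=5: → [3,9),[2,8),[1,7),[0,6); WM=3
i=3 t=5 v=3: → [5,11),[4,10),[3,9),[2,8),[1,7),[0,6); WM=5
i=4 t=6 v=8: → [6,12),[5,11),[4,10),[3,9),[2,8),[1,7); WM=6; [0,6) fires=3
i=5 t=9 v=2: → [9,15),[8,14),[7,13),[6,12),[5,11),[4,10); WM=9; [1,7) fires=4 [2,8) fires=4 [3,9) fires=3
i=6 t=9 v=5: → [9,15),[8,14),[7,13),[6,12),[5,11),[4,10); WM=9
i=7 t=12 v=2: → [12,18),[11,17),[10,16),[9,15),[8,14),[7,13); WM=12; [4,10) fires=4 [5,11) fires=4 [6,12) fires=3
i=8 t=7 v=9: DROP (t<12-0); WM=12
i=9 t=4 v=5: DROP (t<12-0); WM=12
i=10 t=12 v=5: → [12,18),[11,17),[10,16),[9,15),[8,14),[7,13); WM=12
i=11 t=16 v=3: → [16,22),[15,21),[14,20),[13,19),[12,18),[11,17); WM=16; [7,13) fires=2 [8,14) fires=2 [9,15) fires=2 [10,16) fires=2
i=12 t=12 v=3: DROP (t<16-0); WM=16
i=13 t=21 v=2: → [21,27),[20,26),[19,25),[18,24),[17,23),[16,22); WM=21; [11,17) fires=3 [12,18) fires=3 [13,19) fires=1 [14,20) fires=1 [15,21) fires=1
i=14 t=21 v=6: → [21,27),[20,26),[19,25),[18,24),[17,23),[16,22); WM=21
i=15 t=17 v=6: DROP (t<21-0); WM=21
i=16 t=23 v=1: → [23,29),[22,28),[21,27),[20,26),[19,25),[18,24); WM=23; [16,22) fires=3 [17,23) fires=2
i=17 t=25 v=8: → [25,31),[24,30),[23,29),[22,28),[21,27),[20,26); WM=25; [18,24) fires=3 [19,25) fires=3
i=18 t=26 v=3: → [26,32),[25,31),[24,30),[23,29),[22,28),[21,27); WM=26; [20,26) fires=4
i=19 t=19 v=5: DROP (t<26-0); WM=26
i=20 t=21 v=9: DROP (t<26-0); WM=26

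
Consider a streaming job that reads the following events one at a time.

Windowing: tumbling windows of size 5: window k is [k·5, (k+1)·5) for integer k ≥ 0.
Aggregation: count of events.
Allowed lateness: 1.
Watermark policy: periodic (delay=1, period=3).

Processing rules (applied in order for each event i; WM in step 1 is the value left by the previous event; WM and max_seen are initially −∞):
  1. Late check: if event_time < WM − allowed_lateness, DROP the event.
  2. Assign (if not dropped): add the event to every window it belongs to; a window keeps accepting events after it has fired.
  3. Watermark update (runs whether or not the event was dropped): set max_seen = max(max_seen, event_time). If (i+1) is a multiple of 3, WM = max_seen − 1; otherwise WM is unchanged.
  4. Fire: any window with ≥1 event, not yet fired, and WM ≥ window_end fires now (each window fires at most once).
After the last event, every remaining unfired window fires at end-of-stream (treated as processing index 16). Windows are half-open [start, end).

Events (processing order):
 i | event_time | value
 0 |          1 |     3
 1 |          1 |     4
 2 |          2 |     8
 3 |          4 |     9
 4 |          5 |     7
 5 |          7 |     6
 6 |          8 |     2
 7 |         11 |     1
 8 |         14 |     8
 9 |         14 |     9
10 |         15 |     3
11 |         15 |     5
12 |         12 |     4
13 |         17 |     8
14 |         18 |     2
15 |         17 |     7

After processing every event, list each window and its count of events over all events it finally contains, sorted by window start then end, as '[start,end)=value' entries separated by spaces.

i=0 t=1 v=3: → [0,5); WM=−∞
i=1 t=1 v=4: → [0,5); WM=−∞
i=2 t=2 v=8: → [0,5); WM=1
i=3 t=4 v=9: → [0,5); WM=1
i=4 t=5 v=7: → [5,10); WM=1
i=5 t=7 v=6: → [5,10); WM=6; [0,5) fires=4
i=6 t=8 v=2: → [5,10); WM=6
i=7 t=11 v=1: → [10,15); WM=6
i=8 t=14 v=8: → [10,15); WM=13; [5,10) fires=3
i=9 t=14 v=9: → [10,15); WM=13
i=10 t=15 v=3: → [15,20); WM=13
i=11 t=15 v=5: → [15,20); WM=14
i=12 t=12 v=4: DROP (t<14-1); WM=14
i=13 t=17 v=8: → [15,20); WM=14
i=14 t=18 v=2: → [15,20); WM=17; [10,15) fires=3
i=15 t=17 v=7: → [15,20); WM=17

[0,5)=4 [5,10)=3 [10,15)=3 [15,20)=5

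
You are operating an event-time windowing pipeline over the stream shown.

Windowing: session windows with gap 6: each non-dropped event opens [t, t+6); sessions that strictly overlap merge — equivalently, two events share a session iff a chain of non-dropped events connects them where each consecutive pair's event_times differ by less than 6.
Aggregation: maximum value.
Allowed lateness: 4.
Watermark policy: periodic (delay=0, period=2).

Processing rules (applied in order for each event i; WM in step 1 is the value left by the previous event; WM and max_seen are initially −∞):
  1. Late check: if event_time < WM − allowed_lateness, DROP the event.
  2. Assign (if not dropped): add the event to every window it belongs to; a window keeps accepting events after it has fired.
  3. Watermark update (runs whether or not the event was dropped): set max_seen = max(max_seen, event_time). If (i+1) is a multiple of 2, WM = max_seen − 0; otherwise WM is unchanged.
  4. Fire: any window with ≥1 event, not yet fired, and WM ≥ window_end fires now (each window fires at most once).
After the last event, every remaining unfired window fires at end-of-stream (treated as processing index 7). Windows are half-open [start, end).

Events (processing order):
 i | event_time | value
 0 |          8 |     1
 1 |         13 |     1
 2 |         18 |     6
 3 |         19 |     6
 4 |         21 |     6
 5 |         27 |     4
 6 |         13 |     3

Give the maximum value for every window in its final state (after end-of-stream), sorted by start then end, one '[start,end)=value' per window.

i=0 t=8 v=1: → [8,14); WM=−∞
i=1 t=13 v=1: → [8,19); WM=13
i=2 t=18 v=6: → [8,24); WM=13
i=3 t=19 v=6: → [8,25); WM=19
i=4 t=21 v=6: → [8,27); WM=19
i=5 t=27 v=4: → [27,33); WM=27
i=6 t=13 v=3: DROP (t<27-4); WM=27

[8,27)=6 [27,33)=4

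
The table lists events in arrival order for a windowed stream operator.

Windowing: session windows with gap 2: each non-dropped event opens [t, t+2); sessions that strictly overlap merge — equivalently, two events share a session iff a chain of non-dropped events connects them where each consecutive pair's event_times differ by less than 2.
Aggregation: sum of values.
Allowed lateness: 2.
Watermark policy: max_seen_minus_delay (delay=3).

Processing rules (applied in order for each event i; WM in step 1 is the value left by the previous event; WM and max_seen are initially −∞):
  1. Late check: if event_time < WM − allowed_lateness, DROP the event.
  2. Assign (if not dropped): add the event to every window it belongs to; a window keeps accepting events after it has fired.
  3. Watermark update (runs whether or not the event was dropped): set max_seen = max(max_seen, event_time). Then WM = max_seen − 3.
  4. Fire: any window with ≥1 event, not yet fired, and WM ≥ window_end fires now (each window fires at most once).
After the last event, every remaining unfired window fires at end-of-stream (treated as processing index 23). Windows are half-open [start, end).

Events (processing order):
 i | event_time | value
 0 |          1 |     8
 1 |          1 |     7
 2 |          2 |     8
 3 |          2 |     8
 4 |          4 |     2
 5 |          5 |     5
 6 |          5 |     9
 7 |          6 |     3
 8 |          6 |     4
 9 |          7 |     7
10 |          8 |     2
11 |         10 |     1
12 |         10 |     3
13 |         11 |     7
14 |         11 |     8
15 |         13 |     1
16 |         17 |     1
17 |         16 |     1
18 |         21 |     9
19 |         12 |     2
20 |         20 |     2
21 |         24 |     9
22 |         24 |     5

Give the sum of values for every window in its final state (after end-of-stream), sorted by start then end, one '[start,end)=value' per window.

i=0 t=1 v=8: → [1,3); WM=-2
i=1 t=1 v=7: → [1,3); WM=-2
i=2 t=2 v=8: → [1,4); WM=-1
i=3 t=2 v=8: → [1,4); WM=-1
i=4 t=4 v=2: → [4,6); WM=1
i=5 t=5 v=5: → [4,7); WM=2
i=6 t=5 v=9: → [4,7); WM=2
i=7 t=6 v=3: → [4,8); WM=3
i=8 t=6 v=4: → [4,8); WM=3
i=9 t=7 v=7: → [4,9); WM=4
i=10 t=8 v=2: → [4,10); WM=5
i=11 t=10 v=1: → [10,12); WM=7
i=12 t=10 v=3: → [10,12); WM=7
i=13 t=11 v=7: → [10,13); WM=8
i=14 t=11 v=8: → [10,13); WM=8
i=15 t=13 v=1: → [13,15); WM=10
i=16 t=17 v=1: → [17,19); WM=14
i=17 t=16 v=1: → [16,19); WM=14
i=18 t=21 v=9: → [21,23); WM=18
i=19 t=12 v=2: DROP (t<18-2); WM=18
i=20 t=20 v=2: → [20,23); WM=18
i=21 t=24 v=9: → [24,26); WM=21
i=22 t=24 v=5: → [24,26); WM=21

[1,4)=31 [4,10)=32 [10,13)=19 [13,15)=1 [16,19)=2 [20,23)=11 [24,26)=14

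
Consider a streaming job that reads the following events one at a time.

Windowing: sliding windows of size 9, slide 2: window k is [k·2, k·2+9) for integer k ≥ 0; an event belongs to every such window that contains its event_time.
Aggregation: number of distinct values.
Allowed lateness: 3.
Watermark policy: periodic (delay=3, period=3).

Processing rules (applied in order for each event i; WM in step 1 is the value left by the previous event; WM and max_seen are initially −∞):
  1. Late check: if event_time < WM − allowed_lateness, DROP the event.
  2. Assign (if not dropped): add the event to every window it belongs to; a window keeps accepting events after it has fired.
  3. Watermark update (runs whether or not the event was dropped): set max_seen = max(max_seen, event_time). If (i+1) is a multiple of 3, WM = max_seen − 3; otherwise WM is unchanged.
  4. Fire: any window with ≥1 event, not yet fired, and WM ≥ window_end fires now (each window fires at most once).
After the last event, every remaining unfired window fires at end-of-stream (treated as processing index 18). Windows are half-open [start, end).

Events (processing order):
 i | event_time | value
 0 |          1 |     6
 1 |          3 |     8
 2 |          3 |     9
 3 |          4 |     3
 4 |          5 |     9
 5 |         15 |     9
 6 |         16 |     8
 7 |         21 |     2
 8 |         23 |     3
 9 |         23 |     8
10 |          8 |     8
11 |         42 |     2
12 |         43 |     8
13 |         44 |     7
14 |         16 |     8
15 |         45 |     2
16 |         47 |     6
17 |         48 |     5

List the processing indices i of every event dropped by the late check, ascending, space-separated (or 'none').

10 14

i=0 t=1 v=6: → [0,9); WM=−∞
i=1 t=3 v=8: → [2,11),[0,9); WM=−∞
i=2 t=3 v=9: → [2,11),[0,9); WM=0
i=3 t=4 v=3: → [4,13),[2,11),[0,9); WM=0
i=4 t=5 v=9: → [4,13),[2,11),[0,9); WM=0
i=5 t=15 v=9: → [14,23),[12,21),[10,19),[8,17); WM=12; [0,9) fires=4 [2,11) fires=3
i=6 t=16 v=8: → [16,25),[14,23),[12,21),[10,19),[8,17); WM=12
i=7 t=21 v=2: → [20,29),[18,27),[16,25),[14,23); WM=12
i=8 t=23 v=3: → [22,31),[20,29),[18,27),[16,25); WM=20; [4,13) fires=2 [8,17) fires=2 [10,19) fires=2
i=9 t=23 v=8: → [22,31),[20,29),[18,27),[16,25); WM=20
i=10 t=8 v=8: DROP (t<20-3); WM=20
i=11 t=42 v=2: → [42,51),[40,49),[38,47),[36,45),[34,43); WM=39; [12,21) fires=2 [14,23) fires=3 [16,25) fires=3 [18,27) fires=3 [20,29) fires=3 [22,31) fires=2
i=12 t=43 v=8: → [42,51),[40,49),[38,47),[36,45); WM=39
i=13 t=44 v=7: → [44,53),[42,51),[40,49),[38,47),[36,45); WM=39
i=14 t=16 v=8: DROP (t<39-3); WM=41
i=15 t=45 v=2: → [44,53),[42,51),[40,49),[38,47); WM=41
i=16 t=47 v=6: → [46,55),[44,53),[42,51),[40,49); WM=41
i=17 t=48 v=5: → [48,57),[46,55),[44,53),[42,51),[40,49); WM=45; [34,43) fires=1 [36,45) fires=3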